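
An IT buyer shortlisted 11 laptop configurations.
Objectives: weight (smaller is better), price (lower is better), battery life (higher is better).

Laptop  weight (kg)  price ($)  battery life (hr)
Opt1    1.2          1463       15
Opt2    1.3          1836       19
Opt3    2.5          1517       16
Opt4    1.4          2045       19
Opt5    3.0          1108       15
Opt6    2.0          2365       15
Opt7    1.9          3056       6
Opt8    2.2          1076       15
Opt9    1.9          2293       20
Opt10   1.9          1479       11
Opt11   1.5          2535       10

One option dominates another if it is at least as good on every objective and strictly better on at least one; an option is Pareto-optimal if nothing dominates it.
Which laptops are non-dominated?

Opt1, Opt2, Opt3, Opt8, Opt9

Opt1: not dominated (best weight).
Opt2: not dominated.
Opt3: not dominated.
Opt4: dominated by Opt2 (weight 1.3≤1.4, price 1836≤2045, battery life 19≥19).
Opt5: dominated by Opt8 (weight 2.2≤3.0, price 1076≤1108, battery life 15≥15).
Opt6: dominated by Opt1 (weight 1.2≤2.0, price 1463≤2365, battery life 15≥15).
Opt7: dominated by Opt1 (weight 1.2≤1.9, price 1463≤3056, battery life 15≥6).
Opt8: not dominated (best price).
Opt9: not dominated (best battery life).
Opt10: dominated by Opt1 (weight 1.2≤1.9, price 1463≤1479, battery life 15≥11).
Opt11: dominated by Opt1 (weight 1.2≤1.5, price 1463≤2535, battery life 15≥10).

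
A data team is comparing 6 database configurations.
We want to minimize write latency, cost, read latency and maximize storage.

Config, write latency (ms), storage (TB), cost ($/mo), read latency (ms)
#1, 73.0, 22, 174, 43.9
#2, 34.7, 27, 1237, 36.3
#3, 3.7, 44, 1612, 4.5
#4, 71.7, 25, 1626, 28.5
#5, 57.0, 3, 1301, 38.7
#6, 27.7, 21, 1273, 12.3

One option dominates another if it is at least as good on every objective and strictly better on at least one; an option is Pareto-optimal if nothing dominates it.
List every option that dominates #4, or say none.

#3

#3: write latency 3.7≤71.7, storage 44≥25, cost 1612≤1626, read latency 4.5≤28.5 — dominates #4.
Others (#1, #2, #5, #6) are each worse than #4 on at least one objective.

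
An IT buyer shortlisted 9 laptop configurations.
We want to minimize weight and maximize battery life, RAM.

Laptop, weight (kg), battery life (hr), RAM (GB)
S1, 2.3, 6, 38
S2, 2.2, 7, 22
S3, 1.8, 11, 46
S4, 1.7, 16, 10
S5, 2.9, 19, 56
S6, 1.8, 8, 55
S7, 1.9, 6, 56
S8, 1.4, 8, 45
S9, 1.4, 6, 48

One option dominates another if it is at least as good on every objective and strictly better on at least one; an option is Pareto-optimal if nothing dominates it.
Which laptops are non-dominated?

S3, S4, S5, S6, S7, S8, S9

S1: dominated by S3 (weight 1.8≤2.3, battery life 11≥6, RAM 46≥38).
S2: dominated by S3 (weight 1.8≤2.2, battery life 11≥7, RAM 46≥22).
S3: not dominated.
S4: not dominated.
S5: not dominated (best battery life).
S6: not dominated.
S7: not dominated.
S8: not dominated.
S9: not dominated.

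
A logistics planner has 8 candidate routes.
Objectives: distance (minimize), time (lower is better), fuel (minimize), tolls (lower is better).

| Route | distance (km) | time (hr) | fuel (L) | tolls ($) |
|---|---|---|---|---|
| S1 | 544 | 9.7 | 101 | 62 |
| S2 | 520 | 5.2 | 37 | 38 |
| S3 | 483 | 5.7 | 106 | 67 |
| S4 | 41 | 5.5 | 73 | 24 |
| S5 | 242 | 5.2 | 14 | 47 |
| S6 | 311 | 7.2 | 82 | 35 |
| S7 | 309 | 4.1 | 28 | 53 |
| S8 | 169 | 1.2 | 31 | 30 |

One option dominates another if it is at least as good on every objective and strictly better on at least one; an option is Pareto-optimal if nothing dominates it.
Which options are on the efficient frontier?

S4, S5, S7, S8

S1: dominated by S2 (distance 520≤544, time 5.2≤9.7, fuel 37≤101, tolls 38≤62).
S2: dominated by S8 (distance 169≤520, time 1.2≤5.2, fuel 31≤37, tolls 30≤38).
S3: dominated by S4 (distance 41≤483, time 5.5≤5.7, fuel 73≤106, tolls 24≤67).
S4: not dominated (best distance).
S5: not dominated (best fuel).
S6: dominated by S4 (distance 41≤311, time 5.5≤7.2, fuel 73≤82, tolls 24≤35).
S7: not dominated.
S8: not dominated (best time).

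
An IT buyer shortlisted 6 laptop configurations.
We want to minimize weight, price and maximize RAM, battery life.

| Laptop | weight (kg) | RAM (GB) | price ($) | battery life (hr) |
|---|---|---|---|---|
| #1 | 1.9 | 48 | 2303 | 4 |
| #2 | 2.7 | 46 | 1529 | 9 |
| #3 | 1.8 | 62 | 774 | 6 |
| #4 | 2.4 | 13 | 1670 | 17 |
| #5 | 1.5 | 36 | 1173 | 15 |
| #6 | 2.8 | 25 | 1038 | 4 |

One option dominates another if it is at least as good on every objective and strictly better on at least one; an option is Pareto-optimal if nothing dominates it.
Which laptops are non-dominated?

#2, #3, #4, #5

#1: dominated by #3 (weight 1.8≤1.9, RAM 62≥48, price 774≤2303, battery life 6≥4).
#2: not dominated.
#3: not dominated (best RAM).
#4: not dominated (best battery life).
#5: not dominated (best weight).
#6: dominated by #3 (weight 1.8≤2.8, RAM 62≥25, price 774≤1038, battery life 6≥4).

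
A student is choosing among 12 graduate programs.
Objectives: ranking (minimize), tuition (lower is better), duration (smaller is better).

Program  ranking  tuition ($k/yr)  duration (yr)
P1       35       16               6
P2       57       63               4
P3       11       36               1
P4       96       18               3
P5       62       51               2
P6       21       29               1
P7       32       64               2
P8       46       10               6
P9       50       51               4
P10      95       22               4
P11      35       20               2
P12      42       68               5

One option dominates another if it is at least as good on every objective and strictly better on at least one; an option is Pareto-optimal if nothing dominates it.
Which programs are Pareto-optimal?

P1, P3, P4, P6, P8, P11

P1: not dominated.
P2: dominated by P3 (ranking 11≤57, tuition 36≤63, duration 1≤4).
P3: not dominated (best ranking).
P4: not dominated.
P5: dominated by P3 (ranking 11≤62, tuition 36≤51, duration 1≤2).
P6: not dominated.
P7: dominated by P3 (ranking 11≤32, tuition 36≤64, duration 1≤2).
P8: not dominated (best tuition).
P9: dominated by P3 (ranking 11≤50, tuition 36≤51, duration 1≤4).
P10: dominated by P11 (ranking 35≤95, tuition 20≤22, duration 2≤4).
P11: not dominated.
P12: dominated by P3 (ranking 11≤42, tuition 36≤68, duration 1≤5).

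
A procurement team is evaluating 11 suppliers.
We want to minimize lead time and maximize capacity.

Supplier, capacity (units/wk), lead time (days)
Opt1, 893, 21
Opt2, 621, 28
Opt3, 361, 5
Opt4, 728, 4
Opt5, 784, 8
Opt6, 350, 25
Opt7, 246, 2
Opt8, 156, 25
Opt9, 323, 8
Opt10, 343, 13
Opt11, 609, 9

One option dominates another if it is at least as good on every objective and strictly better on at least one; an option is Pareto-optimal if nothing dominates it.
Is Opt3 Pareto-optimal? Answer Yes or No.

Opt4 vs Opt3: capacity 728≥361, lead time 4≤5 — Opt4 is at least as good on every objective and strictly better on at least one, so Opt4 dominates Opt3.

No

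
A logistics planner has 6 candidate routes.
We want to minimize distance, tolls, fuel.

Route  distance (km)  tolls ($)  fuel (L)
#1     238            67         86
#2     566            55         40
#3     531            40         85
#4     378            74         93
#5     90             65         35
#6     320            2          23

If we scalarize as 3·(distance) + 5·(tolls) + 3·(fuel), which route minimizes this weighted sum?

#5

#1: 3·238 + 5·67 + 3·86 = 1307
#2: 3·566 + 5·55 + 3·40 = 2093
#3: 3·531 + 5·40 + 3·85 = 2048
#4: 3·378 + 5·74 + 3·93 = 1783
#5: 3·90 + 5·65 + 3·35 = 700
#6: 3·320 + 5·2 + 3·23 = 1039
Lowest: #5 at 700.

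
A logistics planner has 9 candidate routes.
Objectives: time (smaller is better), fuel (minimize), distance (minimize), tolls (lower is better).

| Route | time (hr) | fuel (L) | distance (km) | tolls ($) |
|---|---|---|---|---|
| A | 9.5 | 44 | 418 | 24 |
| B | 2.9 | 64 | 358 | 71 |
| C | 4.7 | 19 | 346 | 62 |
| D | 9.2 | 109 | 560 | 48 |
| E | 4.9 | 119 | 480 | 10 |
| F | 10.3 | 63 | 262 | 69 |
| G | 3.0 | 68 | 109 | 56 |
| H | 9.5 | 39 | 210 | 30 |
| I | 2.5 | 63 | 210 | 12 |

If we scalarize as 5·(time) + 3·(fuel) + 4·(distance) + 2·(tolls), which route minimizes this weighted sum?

G

A: 5·9.5 + 3·44 + 4·418 + 2·24 = 1899.5
B: 5·2.9 + 3·64 + 4·358 + 2·71 = 1780.5
C: 5·4.7 + 3·19 + 4·346 + 2·62 = 1588.5
D: 5·9.2 + 3·109 + 4·560 + 2·48 = 2709.0
E: 5·4.9 + 3·119 + 4·480 + 2·10 = 2321.5
F: 5·10.3 + 3·63 + 4·262 + 2·69 = 1426.5
G: 5·3.0 + 3·68 + 4·109 + 2·56 = 767.0
H: 5·9.5 + 3·39 + 4·210 + 2·30 = 1064.5
I: 5·2.5 + 3·63 + 4·210 + 2·12 = 1065.5
Lowest: G at 767.0.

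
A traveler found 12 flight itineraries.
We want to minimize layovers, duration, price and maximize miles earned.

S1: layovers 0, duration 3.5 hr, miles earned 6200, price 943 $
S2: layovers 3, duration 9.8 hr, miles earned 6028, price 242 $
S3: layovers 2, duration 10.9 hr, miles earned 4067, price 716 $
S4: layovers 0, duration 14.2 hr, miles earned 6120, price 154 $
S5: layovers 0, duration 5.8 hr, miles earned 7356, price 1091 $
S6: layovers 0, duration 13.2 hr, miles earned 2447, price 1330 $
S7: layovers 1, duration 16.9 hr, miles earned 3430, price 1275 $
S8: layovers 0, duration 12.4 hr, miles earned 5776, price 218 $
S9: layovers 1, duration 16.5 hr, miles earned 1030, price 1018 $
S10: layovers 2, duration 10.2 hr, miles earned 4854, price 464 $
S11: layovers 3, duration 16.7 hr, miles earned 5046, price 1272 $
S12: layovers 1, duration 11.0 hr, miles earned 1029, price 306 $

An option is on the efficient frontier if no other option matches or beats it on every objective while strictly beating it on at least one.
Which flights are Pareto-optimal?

S1, S2, S4, S5, S8, S10, S12

S1: not dominated (best duration).
S2: not dominated.
S3: dominated by S10 (layovers 2≤2, duration 10.2≤10.9, miles earned 4854≥4067, price 464≤716).
S4: not dominated (best price).
S5: not dominated (best miles earned).
S6: dominated by S1 (layovers 0≤0, duration 3.5≤13.2, miles earned 6200≥2447, price 943≤1330).
S7: dominated by S1 (layovers 0≤1, duration 3.5≤16.9, miles earned 6200≥3430, price 943≤1275).
S8: not dominated.
S9: dominated by S1 (layovers 0≤1, duration 3.5≤16.5, miles earned 6200≥1030, price 943≤1018).
S10: not dominated.
S11: dominated by S1 (layovers 0≤3, duration 3.5≤16.7, miles earned 6200≥5046, price 943≤1272).
S12: not dominated.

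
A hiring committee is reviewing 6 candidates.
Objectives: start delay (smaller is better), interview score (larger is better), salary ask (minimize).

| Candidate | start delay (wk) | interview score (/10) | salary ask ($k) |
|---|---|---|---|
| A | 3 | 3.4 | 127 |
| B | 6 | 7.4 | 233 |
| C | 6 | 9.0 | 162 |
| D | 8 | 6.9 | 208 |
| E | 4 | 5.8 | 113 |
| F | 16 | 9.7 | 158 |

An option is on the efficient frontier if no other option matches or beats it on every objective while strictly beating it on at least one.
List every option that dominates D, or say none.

C

C: start delay 6≤8, interview score 9.0≥6.9, salary ask 162≤208 — dominates D.
Others (A, B, E, F) are each worse than D on at least one objective.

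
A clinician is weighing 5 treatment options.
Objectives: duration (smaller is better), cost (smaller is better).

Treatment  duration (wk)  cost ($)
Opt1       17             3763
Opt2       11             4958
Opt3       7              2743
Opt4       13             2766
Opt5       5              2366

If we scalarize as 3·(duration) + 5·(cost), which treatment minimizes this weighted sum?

Opt5

Opt1: 3·17 + 5·3763 = 18866
Opt2: 3·11 + 5·4958 = 24823
Opt3: 3·7 + 5·2743 = 13736
Opt4: 3·13 + 5·2766 = 13869
Opt5: 3·5 + 5·2366 = 11845
Lowest: Opt5 at 11845.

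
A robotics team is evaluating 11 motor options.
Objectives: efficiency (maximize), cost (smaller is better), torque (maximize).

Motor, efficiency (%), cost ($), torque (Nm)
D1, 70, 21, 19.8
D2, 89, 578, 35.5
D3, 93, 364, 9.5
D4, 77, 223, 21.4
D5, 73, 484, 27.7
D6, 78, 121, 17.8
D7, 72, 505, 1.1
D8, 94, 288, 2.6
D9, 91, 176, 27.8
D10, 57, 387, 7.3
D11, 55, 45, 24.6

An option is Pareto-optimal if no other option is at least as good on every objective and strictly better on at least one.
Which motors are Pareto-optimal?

D1: not dominated (best cost).
D2: not dominated (best torque).
D3: not dominated.
D4: dominated by D9 (efficiency 91≥77, cost 176≤223, torque 27.8≥21.4).
D5: dominated by D9 (efficiency 91≥73, cost 176≤484, torque 27.8≥27.7).
D6: not dominated.
D7: dominated by D3 (efficiency 93≥72, cost 364≤505, torque 9.5≥1.1).
D8: not dominated (best efficiency).
D9: not dominated.
D10: dominated by D1 (efficiency 70≥57, cost 21≤387, torque 19.8≥7.3).
D11: not dominated.

D1, D2, D3, D6, D8, D9, D11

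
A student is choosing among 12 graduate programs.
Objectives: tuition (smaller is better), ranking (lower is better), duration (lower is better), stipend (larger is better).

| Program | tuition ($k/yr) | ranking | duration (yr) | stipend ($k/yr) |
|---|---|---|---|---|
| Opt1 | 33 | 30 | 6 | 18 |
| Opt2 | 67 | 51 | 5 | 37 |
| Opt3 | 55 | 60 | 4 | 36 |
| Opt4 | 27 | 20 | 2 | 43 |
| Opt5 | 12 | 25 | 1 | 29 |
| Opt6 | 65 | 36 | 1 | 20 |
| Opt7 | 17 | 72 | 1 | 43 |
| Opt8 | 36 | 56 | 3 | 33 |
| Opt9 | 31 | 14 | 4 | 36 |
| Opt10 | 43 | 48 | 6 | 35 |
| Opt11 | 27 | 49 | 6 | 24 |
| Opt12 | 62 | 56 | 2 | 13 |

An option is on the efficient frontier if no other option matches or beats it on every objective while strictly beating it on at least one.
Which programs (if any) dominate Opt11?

Opt4: tuition 27≤27, ranking 20≤49, duration 2≤6, stipend 43≥24 — dominates Opt11.
Opt5: tuition 12≤27, ranking 25≤49, duration 1≤6, stipend 29≥24 — dominates Opt11.
Others (Opt1, Opt2, Opt3, Opt6, Opt7, Opt8, Opt9, Opt10, Opt12) are each worse than Opt11 on at least one objective.

Opt4, Opt5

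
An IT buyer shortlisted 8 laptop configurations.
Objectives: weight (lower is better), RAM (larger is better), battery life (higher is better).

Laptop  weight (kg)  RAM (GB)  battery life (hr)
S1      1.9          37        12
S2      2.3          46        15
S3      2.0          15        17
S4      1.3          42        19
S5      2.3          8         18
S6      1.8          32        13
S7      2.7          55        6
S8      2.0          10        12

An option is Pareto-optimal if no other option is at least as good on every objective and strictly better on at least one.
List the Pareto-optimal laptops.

S1: dominated by S4 (weight 1.3≤1.9, RAM 42≥37, battery life 19≥12).
S2: not dominated.
S3: dominated by S4 (weight 1.3≤2.0, RAM 42≥15, battery life 19≥17).
S4: not dominated (best weight).
S5: dominated by S4 (weight 1.3≤2.3, RAM 42≥8, battery life 19≥18).
S6: dominated by S4 (weight 1.3≤1.8, RAM 42≥32, battery life 19≥13).
S7: not dominated (best RAM).
S8: dominated by S1 (weight 1.9≤2.0, RAM 37≥10, battery life 12≥12).

S2, S4, S7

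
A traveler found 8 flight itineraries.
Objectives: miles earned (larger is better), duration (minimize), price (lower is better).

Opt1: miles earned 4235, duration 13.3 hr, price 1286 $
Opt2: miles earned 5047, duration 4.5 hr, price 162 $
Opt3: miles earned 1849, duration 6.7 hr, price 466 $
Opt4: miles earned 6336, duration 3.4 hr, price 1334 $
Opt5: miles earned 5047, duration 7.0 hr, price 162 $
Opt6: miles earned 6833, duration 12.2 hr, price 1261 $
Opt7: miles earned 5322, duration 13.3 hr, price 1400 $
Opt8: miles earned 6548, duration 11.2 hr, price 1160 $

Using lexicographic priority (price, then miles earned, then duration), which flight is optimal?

First minimize price: best is 162, kept {Opt2, Opt5}.
Then maximize miles earned: best is 5047, kept {Opt2, Opt5}.
Then minimize duration: best is 4.5, kept {Opt2}.

Opt2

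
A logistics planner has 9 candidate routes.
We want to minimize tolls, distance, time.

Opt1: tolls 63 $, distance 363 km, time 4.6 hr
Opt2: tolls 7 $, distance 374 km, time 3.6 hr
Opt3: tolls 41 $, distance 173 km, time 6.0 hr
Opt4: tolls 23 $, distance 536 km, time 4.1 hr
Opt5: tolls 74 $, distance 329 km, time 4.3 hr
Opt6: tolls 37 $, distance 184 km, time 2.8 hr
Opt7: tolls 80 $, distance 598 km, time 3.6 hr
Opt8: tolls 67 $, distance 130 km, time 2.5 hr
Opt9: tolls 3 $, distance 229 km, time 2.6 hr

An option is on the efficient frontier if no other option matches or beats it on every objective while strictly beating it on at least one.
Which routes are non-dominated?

Opt1: dominated by Opt6 (tolls 37≤63, distance 184≤363, time 2.8≤4.6).
Opt2: dominated by Opt9 (tolls 3≤7, distance 229≤374, time 2.6≤3.6).
Opt3: not dominated.
Opt4: dominated by Opt2 (tolls 7≤23, distance 374≤536, time 3.6≤4.1).
Opt5: dominated by Opt6 (tolls 37≤74, distance 184≤329, time 2.8≤4.3).
Opt6: not dominated.
Opt7: dominated by Opt2 (tolls 7≤80, distance 374≤598, time 3.6≤3.6).
Opt8: not dominated (best distance).
Opt9: not dominated (best tolls).

Opt3, Opt6, Opt8, Opt9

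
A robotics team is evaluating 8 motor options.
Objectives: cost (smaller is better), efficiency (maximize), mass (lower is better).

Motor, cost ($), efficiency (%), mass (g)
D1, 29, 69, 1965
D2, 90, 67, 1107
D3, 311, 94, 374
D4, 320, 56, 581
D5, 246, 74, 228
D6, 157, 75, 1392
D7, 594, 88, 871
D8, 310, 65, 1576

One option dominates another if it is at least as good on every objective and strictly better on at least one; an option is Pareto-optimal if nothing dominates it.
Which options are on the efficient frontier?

D1, D2, D3, D5, D6

D1: not dominated (best cost).
D2: not dominated.
D3: not dominated (best efficiency).
D4: dominated by D3 (cost 311≤320, efficiency 94≥56, mass 374≤581).
D5: not dominated (best mass).
D6: not dominated.
D7: dominated by D3 (cost 311≤594, efficiency 94≥88, mass 374≤871).
D8: dominated by D2 (cost 90≤310, efficiency 67≥65, mass 1107≤1576).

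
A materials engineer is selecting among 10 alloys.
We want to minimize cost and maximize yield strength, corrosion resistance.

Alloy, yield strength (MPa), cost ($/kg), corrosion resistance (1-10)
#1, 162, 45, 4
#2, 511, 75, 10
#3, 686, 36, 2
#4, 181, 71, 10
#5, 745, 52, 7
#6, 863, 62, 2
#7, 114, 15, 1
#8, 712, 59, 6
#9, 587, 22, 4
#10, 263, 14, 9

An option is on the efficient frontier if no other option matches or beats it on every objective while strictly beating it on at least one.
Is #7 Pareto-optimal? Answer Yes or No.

No

#10 vs #7: yield strength 263≥114, cost 14≤15, corrosion resistance 9≥1 — #10 is at least as good on every objective and strictly better on at least one, so #10 dominates #7.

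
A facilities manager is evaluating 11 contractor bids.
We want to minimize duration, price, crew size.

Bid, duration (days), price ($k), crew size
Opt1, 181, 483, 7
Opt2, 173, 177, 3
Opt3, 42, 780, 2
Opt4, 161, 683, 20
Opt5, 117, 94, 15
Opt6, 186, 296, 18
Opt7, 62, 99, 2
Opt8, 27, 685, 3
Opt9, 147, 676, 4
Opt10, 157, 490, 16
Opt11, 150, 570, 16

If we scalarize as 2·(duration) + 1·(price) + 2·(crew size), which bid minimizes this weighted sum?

Opt7

Opt1: 2·181 + 1·483 + 2·7 = 859
Opt2: 2·173 + 1·177 + 2·3 = 529
Opt3: 2·42 + 1·780 + 2·2 = 868
Opt4: 2·161 + 1·683 + 2·20 = 1045
Opt5: 2·117 + 1·94 + 2·15 = 358
Opt6: 2·186 + 1·296 + 2·18 = 704
Opt7: 2·62 + 1·99 + 2·2 = 227
Opt8: 2·27 + 1·685 + 2·3 = 745
Opt9: 2·147 + 1·676 + 2·4 = 978
Opt10: 2·157 + 1·490 + 2·16 = 836
Opt11: 2·150 + 1·570 + 2·16 = 902
Lowest: Opt7 at 227.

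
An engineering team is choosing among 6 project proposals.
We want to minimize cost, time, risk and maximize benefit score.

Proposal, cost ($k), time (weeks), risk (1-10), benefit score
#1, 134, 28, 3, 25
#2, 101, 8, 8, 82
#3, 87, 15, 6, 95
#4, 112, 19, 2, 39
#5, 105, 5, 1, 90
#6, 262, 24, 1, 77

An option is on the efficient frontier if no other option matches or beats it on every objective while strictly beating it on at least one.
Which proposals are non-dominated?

#2, #3, #5

#1: dominated by #4 (cost 112≤134, time 19≤28, risk 2≤3, benefit score 39≥25).
#2: not dominated.
#3: not dominated (best cost).
#4: dominated by #5 (cost 105≤112, time 5≤19, risk 1≤2, benefit score 90≥39).
#5: not dominated (best time).
#6: dominated by #5 (cost 105≤262, time 5≤24, risk 1≤1, benefit score 90≥77).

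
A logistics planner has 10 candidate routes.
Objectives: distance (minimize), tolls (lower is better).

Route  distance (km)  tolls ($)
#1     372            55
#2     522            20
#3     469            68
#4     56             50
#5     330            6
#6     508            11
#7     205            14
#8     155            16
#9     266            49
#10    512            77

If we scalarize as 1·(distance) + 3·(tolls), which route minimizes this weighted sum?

#1: 1·372 + 3·55 = 537
#2: 1·522 + 3·20 = 582
#3: 1·469 + 3·68 = 673
#4: 1·56 + 3·50 = 206
#5: 1·330 + 3·6 = 348
#6: 1·508 + 3·11 = 541
#7: 1·205 + 3·14 = 247
#8: 1·155 + 3·16 = 203
#9: 1·266 + 3·49 = 413
#10: 1·512 + 3·77 = 743
Lowest: #8 at 203.

#8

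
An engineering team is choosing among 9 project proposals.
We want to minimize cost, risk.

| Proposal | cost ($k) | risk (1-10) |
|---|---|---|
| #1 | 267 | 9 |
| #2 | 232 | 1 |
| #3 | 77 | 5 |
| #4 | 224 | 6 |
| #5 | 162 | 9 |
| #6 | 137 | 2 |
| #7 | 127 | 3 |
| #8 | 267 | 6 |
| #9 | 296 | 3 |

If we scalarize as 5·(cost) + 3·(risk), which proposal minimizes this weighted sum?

#1: 5·267 + 3·9 = 1362
#2: 5·232 + 3·1 = 1163
#3: 5·77 + 3·5 = 400
#4: 5·224 + 3·6 = 1138
#5: 5·162 + 3·9 = 837
#6: 5·137 + 3·2 = 691
#7: 5·127 + 3·3 = 644
#8: 5·267 + 3·6 = 1353
#9: 5·296 + 3·3 = 1489
Lowest: #3 at 400.

#3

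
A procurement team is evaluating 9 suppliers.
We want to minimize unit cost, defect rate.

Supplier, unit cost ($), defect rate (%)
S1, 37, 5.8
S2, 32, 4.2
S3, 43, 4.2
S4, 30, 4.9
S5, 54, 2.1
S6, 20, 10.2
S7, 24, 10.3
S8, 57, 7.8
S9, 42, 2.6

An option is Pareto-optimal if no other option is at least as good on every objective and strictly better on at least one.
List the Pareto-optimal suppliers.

S2, S4, S5, S6, S9

S1: dominated by S2 (unit cost 32≤37, defect rate 4.2≤5.8).
S2: not dominated.
S3: dominated by S2 (unit cost 32≤43, defect rate 4.2≤4.2).
S4: not dominated.
S5: not dominated (best defect rate).
S6: not dominated (best unit cost).
S7: dominated by S6 (unit cost 20≤24, defect rate 10.2≤10.3).
S8: dominated by S1 (unit cost 37≤57, defect rate 5.8≤7.8).
S9: not dominated.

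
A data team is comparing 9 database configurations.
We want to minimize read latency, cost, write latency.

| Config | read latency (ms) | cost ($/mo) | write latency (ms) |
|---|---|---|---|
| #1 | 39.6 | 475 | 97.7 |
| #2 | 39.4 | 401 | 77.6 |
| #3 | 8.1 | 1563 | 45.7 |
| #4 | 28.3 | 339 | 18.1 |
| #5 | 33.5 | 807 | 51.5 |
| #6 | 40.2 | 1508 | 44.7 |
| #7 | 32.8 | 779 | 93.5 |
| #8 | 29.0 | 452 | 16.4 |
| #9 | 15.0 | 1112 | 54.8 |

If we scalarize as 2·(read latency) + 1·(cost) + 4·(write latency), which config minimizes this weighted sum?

#1: 2·39.6 + 1·475 + 4·97.7 = 945.0
#2: 2·39.4 + 1·401 + 4·77.6 = 790.2
#3: 2·8.1 + 1·1563 + 4·45.7 = 1762.0
#4: 2·28.3 + 1·339 + 4·18.1 = 468.0
#5: 2·33.5 + 1·807 + 4·51.5 = 1080.0
#6: 2·40.2 + 1·1508 + 4·44.7 = 1767.2
#7: 2·32.8 + 1·779 + 4·93.5 = 1218.6
#8: 2·29.0 + 1·452 + 4·16.4 = 575.6
#9: 2·15.0 + 1·1112 + 4·54.8 = 1361.2
Lowest: #4 at 468.0.

#4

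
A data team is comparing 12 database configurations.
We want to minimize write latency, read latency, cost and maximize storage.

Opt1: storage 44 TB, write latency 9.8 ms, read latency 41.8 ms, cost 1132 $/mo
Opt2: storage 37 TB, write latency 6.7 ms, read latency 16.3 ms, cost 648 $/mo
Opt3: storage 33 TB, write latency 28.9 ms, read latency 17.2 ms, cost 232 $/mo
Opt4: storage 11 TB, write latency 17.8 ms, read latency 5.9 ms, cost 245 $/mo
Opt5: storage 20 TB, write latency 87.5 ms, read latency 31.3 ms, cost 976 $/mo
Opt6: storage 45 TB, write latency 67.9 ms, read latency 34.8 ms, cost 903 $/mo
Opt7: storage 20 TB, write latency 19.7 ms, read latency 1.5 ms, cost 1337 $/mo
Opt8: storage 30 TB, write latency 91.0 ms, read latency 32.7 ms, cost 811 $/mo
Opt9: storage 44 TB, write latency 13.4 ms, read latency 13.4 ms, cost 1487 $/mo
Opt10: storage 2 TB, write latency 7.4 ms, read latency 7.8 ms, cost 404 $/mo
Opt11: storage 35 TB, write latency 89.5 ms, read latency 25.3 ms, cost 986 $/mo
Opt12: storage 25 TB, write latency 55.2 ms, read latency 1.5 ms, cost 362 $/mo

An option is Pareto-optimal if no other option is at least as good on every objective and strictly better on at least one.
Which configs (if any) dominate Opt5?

Opt2: storage 37≥20, write latency 6.7≤87.5, read latency 16.3≤31.3, cost 648≤976 — dominates Opt5.
Opt3: storage 33≥20, write latency 28.9≤87.5, read latency 17.2≤31.3, cost 232≤976 — dominates Opt5.
Opt12: storage 25≥20, write latency 55.2≤87.5, read latency 1.5≤31.3, cost 362≤976 — dominates Opt5.
Others (Opt1, Opt4, Opt6, Opt7, Opt8, Opt9, Opt10, Opt11) are each worse than Opt5 on at least one objective.

Opt2, Opt3, Opt12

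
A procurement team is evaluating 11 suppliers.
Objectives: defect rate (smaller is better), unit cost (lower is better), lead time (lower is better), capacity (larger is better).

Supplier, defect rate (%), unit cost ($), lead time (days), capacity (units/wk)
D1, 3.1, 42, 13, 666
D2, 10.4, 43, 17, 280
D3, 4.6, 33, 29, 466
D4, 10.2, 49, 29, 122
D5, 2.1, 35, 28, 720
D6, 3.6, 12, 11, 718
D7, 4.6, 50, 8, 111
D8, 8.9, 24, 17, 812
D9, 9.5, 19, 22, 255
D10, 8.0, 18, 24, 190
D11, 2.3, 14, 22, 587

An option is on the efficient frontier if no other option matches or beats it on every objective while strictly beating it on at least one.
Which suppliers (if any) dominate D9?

D6, D11

D6: defect rate 3.6≤9.5, unit cost 12≤19, lead time 11≤22, capacity 718≥255 — dominates D9.
D11: defect rate 2.3≤9.5, unit cost 14≤19, lead time 22≤22, capacity 587≥255 — dominates D9.
Others (D1, D2, D3, D4, D5, D7, D8, D10) are each worse than D9 on at least one objective.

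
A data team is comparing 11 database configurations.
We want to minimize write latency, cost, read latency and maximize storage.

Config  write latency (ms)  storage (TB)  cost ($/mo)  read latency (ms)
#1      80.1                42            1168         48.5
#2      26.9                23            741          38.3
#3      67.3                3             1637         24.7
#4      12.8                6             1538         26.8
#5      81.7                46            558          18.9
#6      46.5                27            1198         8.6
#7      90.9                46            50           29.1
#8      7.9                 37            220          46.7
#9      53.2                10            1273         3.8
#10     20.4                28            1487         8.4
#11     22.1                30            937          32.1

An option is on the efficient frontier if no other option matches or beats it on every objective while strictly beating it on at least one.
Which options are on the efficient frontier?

#1: not dominated.
#2: not dominated.
#3: dominated by #6 (write latency 46.5≤67.3, storage 27≥3, cost 1198≤1637, read latency 8.6≤24.7).
#4: not dominated.
#5: not dominated.
#6: not dominated.
#7: not dominated (best cost).
#8: not dominated (best write latency).
#9: not dominated (best read latency).
#10: not dominated.
#11: not dominated.

#1, #2, #4, #5, #6, #7, #8, #9, #10, #11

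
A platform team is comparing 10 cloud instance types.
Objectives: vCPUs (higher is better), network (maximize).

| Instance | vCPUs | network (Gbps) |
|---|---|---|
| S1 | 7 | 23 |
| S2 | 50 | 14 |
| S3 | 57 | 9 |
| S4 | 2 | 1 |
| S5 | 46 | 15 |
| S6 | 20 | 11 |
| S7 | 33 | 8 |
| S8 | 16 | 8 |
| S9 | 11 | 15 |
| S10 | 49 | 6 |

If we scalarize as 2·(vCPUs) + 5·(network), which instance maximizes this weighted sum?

S1: 2·7 + 5·23 = 129
S2: 2·50 + 5·14 = 170
S3: 2·57 + 5·9 = 159
S4: 2·2 + 5·1 = 9
S5: 2·46 + 5·15 = 167
S6: 2·20 + 5·11 = 95
S7: 2·33 + 5·8 = 106
S8: 2·16 + 5·8 = 72
S9: 2·11 + 5·15 = 97
S10: 2·49 + 5·6 = 128
Highest: S2 at 170.

S2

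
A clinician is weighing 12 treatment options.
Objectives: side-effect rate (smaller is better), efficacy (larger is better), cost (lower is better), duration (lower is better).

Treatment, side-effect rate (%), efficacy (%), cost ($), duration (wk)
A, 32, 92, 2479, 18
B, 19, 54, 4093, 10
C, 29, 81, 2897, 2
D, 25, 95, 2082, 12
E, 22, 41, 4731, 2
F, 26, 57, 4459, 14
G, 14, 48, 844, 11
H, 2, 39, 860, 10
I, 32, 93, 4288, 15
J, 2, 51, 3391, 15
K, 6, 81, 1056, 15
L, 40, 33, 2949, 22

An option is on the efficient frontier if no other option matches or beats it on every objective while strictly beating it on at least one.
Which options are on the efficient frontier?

B, C, D, E, G, H, J, K

A: dominated by D (side-effect rate 25≤32, efficacy 95≥92, cost 2082≤2479, duration 12≤18).
B: not dominated.
C: not dominated.
D: not dominated (best efficacy).
E: not dominated.
F: dominated by D (side-effect rate 25≤26, efficacy 95≥57, cost 2082≤4459, duration 12≤14).
G: not dominated (best cost).
H: not dominated.
I: dominated by D (side-effect rate 25≤32, efficacy 95≥93, cost 2082≤4288, duration 12≤15).
J: not dominated.
K: not dominated.
L: dominated by A (side-effect rate 32≤40, efficacy 92≥33, cost 2479≤2949, duration 18≤22).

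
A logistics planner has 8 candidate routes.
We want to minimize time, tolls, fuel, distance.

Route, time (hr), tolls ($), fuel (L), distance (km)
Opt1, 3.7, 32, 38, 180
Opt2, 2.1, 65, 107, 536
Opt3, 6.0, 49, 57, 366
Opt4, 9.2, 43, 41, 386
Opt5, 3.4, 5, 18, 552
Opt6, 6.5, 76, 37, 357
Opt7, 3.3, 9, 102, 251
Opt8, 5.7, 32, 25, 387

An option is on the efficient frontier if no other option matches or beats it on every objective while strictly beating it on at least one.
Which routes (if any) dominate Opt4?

Opt1

Opt1: time 3.7≤9.2, tolls 32≤43, fuel 38≤41, distance 180≤386 — dominates Opt4.
Others (Opt2, Opt3, Opt5, Opt6, Opt7, Opt8) are each worse than Opt4 on at least one objective.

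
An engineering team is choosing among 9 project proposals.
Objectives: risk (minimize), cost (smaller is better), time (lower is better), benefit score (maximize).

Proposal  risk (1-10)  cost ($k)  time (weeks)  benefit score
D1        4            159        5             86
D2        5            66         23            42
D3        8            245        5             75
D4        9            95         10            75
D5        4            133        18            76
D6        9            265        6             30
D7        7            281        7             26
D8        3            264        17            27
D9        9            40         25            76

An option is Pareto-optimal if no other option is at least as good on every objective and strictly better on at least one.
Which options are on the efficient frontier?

D1, D2, D4, D5, D8, D9

D1: not dominated (best benefit score).
D2: not dominated.
D3: dominated by D1 (risk 4≤8, cost 159≤245, time 5≤5, benefit score 86≥75).
D4: not dominated.
D5: not dominated.
D6: dominated by D1 (risk 4≤9, cost 159≤265, time 5≤6, benefit score 86≥30).
D7: dominated by D1 (risk 4≤7, cost 159≤281, time 5≤7, benefit score 86≥26).
D8: not dominated (best risk).
D9: not dominated (best cost).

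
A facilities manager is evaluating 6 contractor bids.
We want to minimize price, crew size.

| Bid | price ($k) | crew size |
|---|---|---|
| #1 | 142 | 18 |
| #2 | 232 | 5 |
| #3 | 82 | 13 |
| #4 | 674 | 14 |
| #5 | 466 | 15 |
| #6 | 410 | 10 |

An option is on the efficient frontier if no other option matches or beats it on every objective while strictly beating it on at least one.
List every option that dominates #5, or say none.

#2: price 232≤466, crew size 5≤15 — dominates #5.
#3: price 82≤466, crew size 13≤15 — dominates #5.
#6: price 410≤466, crew size 10≤15 — dominates #5.
Others (#1, #4) are each worse than #5 on at least one objective.

#2, #3, #6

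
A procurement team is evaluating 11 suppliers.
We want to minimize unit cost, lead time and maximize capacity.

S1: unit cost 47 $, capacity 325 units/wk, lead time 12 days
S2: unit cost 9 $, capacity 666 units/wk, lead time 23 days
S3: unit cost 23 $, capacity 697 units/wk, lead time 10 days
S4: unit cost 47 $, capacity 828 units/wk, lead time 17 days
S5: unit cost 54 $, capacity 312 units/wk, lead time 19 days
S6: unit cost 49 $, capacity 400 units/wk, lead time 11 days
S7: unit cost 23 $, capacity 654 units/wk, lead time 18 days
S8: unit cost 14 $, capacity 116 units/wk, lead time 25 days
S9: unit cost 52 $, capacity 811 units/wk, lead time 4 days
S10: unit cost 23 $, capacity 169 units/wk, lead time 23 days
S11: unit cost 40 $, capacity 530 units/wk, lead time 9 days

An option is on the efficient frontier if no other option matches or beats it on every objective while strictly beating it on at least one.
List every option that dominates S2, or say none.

none

S1: worse on unit cost (47 vs 9).
S3: worse on unit cost (23 vs 9).
S4: worse on unit cost (47 vs 9).
S5: worse on unit cost (54 vs 9).
S6: worse on unit cost (49 vs 9).
S7: worse on unit cost (23 vs 9).
S8: worse on unit cost (14 vs 9).
S9: worse on unit cost (52 vs 9).
S10: worse on unit cost (23 vs 9).
S11: worse on unit cost (40 vs 9).
No option dominates S2.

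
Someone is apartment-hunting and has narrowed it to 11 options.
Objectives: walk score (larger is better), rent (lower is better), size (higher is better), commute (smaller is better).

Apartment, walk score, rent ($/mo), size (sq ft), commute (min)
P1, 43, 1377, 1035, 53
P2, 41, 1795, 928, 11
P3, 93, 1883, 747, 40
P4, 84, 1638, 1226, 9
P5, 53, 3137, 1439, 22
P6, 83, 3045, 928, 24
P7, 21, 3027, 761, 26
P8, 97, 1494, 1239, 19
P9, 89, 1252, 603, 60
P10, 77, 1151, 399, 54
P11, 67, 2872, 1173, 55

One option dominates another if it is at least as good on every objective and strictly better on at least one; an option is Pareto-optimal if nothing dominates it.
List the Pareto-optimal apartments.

P1: not dominated.
P2: dominated by P4 (walk score 84≥41, rent 1638≤1795, size 1226≥928, commute 9≤11).
P3: dominated by P8 (walk score 97≥93, rent 1494≤1883, size 1239≥747, commute 19≤40).
P4: not dominated (best commute).
P5: not dominated (best size).
P6: dominated by P4 (walk score 84≥83, rent 1638≤3045, size 1226≥928, commute 9≤24).
P7: dominated by P2 (walk score 41≥21, rent 1795≤3027, size 928≥761, commute 11≤26).
P8: not dominated (best walk score).
P9: not dominated.
P10: not dominated (best rent).
P11: dominated by P4 (walk score 84≥67, rent 1638≤2872, size 1226≥1173, commute 9≤55).

P1, P4, P5, P8, P9, P10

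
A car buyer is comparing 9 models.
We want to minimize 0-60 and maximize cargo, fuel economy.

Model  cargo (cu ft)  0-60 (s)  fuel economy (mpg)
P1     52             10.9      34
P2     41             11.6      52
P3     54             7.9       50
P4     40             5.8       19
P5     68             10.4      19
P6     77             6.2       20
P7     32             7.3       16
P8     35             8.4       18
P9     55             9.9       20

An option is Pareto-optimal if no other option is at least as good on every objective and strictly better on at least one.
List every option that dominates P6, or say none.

none

P1: worse on cargo (52 vs 77).
P2: worse on cargo (41 vs 77).
P3: worse on cargo (54 vs 77).
P4: worse on cargo (40 vs 77).
P5: worse on cargo (68 vs 77).
P7: worse on cargo (32 vs 77).
P8: worse on cargo (35 vs 77).
P9: worse on cargo (55 vs 77).
No option dominates P6.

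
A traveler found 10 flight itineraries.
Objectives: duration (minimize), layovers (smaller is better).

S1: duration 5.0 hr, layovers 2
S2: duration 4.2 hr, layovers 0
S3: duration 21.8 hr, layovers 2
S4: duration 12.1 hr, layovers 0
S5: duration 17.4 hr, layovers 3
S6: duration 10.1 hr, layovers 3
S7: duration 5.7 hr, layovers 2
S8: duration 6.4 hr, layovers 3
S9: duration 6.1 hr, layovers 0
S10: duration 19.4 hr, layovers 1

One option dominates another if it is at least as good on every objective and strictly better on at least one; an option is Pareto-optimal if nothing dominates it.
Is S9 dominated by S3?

No

S3 vs S9: S3 is worse on duration (21.8 vs 6.1), so it does not dominate S9.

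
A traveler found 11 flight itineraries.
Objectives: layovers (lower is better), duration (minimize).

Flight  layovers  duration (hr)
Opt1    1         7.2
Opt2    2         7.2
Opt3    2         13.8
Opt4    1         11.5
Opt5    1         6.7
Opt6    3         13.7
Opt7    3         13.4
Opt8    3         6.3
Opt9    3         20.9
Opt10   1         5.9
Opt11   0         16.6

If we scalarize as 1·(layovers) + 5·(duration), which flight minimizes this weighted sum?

Opt10

Opt1: 1·1 + 5·7.2 = 37.0
Opt2: 1·2 + 5·7.2 = 38.0
Opt3: 1·2 + 5·13.8 = 71.0
Opt4: 1·1 + 5·11.5 = 58.5
Opt5: 1·1 + 5·6.7 = 34.5
Opt6: 1·3 + 5·13.7 = 71.5
Opt7: 1·3 + 5·13.4 = 70.0
Opt8: 1·3 + 5·6.3 = 34.5
Opt9: 1·3 + 5·20.9 = 107.5
Opt10: 1·1 + 5·5.9 = 30.5
Opt11: 1·0 + 5·16.6 = 83.0
Lowest: Opt10 at 30.5.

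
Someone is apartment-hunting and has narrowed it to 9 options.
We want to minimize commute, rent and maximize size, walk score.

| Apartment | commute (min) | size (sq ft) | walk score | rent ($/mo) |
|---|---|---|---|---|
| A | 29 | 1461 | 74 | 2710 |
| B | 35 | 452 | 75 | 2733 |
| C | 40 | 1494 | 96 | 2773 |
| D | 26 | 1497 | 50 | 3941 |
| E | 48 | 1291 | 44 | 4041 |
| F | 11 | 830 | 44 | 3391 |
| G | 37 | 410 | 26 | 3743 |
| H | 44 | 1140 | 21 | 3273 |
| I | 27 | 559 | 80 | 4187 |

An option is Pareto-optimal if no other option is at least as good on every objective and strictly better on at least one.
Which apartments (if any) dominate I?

none

A: worse on commute (29 vs 27).
B: worse on commute (35 vs 27).
C: worse on commute (40 vs 27).
D: worse on walk score (50 vs 80).
E: worse on commute (48 vs 27).
F: worse on walk score (44 vs 80).
G: worse on commute (37 vs 27).
H: worse on commute (44 vs 27).
No option dominates I.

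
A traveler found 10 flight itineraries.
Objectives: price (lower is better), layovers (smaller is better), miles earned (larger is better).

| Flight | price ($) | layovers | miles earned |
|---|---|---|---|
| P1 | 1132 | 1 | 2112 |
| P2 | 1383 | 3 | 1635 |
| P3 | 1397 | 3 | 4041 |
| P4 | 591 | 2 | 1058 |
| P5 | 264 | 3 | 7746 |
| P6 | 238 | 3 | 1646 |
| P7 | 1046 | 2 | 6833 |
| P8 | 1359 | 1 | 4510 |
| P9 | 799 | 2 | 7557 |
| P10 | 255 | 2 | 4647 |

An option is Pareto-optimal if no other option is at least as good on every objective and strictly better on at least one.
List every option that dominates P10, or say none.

P1: worse on price (1132 vs 255).
P2: worse on price (1383 vs 255).
P3: worse on price (1397 vs 255).
P4: worse on price (591 vs 255).
P5: worse on price (264 vs 255).
P6: worse on layovers (3 vs 2).
P7: worse on price (1046 vs 255).
P8: worse on price (1359 vs 255).
P9: worse on price (799 vs 255).
No option dominates P10.

none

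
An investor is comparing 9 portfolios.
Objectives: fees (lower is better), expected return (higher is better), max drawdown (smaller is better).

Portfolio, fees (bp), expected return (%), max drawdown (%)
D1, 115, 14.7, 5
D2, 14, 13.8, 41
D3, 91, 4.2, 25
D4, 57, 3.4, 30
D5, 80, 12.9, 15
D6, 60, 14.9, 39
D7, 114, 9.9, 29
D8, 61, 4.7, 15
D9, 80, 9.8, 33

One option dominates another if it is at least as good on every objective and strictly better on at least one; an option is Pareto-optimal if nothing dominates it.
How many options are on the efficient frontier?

6

D1: not dominated (best max drawdown).
D2: not dominated (best fees).
D3: dominated by D5 (fees 80≤91, expected return 12.9≥4.2, max drawdown 15≤25).
D4: not dominated.
D5: not dominated.
D6: not dominated (best expected return).
D7: dominated by D5 (fees 80≤114, expected return 12.9≥9.9, max drawdown 15≤29).
D8: not dominated.
D9: dominated by D5 (fees 80≤80, expected return 12.9≥9.8, max drawdown 15≤33).
Pareto-optimal: D1, D2, D4, D5, D6, D8 → 6.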